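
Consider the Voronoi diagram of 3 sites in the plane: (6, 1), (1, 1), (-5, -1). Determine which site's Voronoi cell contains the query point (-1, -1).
Nearest site = (1, 1)

The Voronoi cell of site s contains exactly those query points closer to s than to any other site. Compute squared distances from q = (-1, -1) to each site:
  (1 − -1)² + (1 − -1)² = 8
  (-5 − -1)² + (-1 − -1)² = 16
  (6 − -1)² + (1 − -1)² = 53
Minimum is attained by (1, 1), so q lies in its Voronoi cell.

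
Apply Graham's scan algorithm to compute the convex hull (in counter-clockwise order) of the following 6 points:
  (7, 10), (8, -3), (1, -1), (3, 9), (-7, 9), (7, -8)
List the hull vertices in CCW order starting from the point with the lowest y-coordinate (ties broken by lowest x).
Hull (CCW) = [(7, -8), (8, -3), (7, 10), (-7, 9), (1, -1)]

Graham scan procedure:
  1. Find the pivot p₀ = point with lowest y (tie → lowest x): (7, -8).
  2. Sort the remaining points by polar angle around p₀.
  3. Walk through sorted points, maintaining a stack; pop the top while the last three entries make a non-left turn (cross product ≤ 0).
  4. Final stack is the convex hull in CCW order: (7, -8), (8, -3), (7, 10), (-7, 9), (1, -1).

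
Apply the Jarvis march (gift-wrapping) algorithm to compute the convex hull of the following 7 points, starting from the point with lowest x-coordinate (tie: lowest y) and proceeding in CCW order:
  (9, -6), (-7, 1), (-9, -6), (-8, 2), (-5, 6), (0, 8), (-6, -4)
Hull (CCW) = [(-9, -6), (9, -6), (0, 8), (-5, 6), (-8, 2)]

Jarvis march: at each step, from the current hull vertex p, select the next vertex q as the point such that every other point lies strictly to the left of (or on) the directed line p → q. (Equivalently: for every other point r, the cross product (q − p) × (r − p) ≥ 0.)
Starting point (lowest x, tie lowest y): (-9, -6). Wrap until returning to start. Resulting hull: (-9, -6), (9, -6), (0, 8), (-5, 6), (-8, 2).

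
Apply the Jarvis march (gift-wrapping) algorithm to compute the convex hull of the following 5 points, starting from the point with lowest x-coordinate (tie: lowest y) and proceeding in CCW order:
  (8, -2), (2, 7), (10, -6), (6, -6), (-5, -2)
Hull (CCW) = [(-5, -2), (6, -6), (10, -6), (8, -2), (2, 7)]

Jarvis march: at each step, from the current hull vertex p, select the next vertex q as the point such that every other point lies strictly to the left of (or on) the directed line p → q. (Equivalently: for every other point r, the cross product (q − p) × (r − p) ≥ 0.)
Starting point (lowest x, tie lowest y): (-5, -2). Wrap until returning to start. Resulting hull: (-5, -2), (6, -6), (10, -6), (8, -2), (2, 7).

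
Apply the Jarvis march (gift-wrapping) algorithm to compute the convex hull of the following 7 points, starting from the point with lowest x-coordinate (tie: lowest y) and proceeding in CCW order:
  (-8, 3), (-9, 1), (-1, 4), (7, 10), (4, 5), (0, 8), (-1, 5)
Hull (CCW) = [(-9, 1), (4, 5), (7, 10), (0, 8), (-8, 3)]

Jarvis march: at each step, from the current hull vertex p, select the next vertex q as the point such that every other point lies strictly to the left of (or on) the directed line p → q. (Equivalently: for every other point r, the cross product (q − p) × (r − p) ≥ 0.)
Starting point (lowest x, tie lowest y): (-9, 1). Wrap until returning to start. Resulting hull: (-9, 1), (4, 5), (7, 10), (0, 8), (-8, 3).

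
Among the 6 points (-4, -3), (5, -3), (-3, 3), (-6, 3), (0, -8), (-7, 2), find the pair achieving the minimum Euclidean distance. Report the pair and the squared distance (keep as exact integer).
Pair = ((-6, 3), (-7, 2)); squared distance = 2

Compute all C(6, 2) = 15 pairwise squared distances (x_i − x_j)² + (y_i − y_j)². The minimum is 2, attained by the pair ((-6, 3), (-7, 2)).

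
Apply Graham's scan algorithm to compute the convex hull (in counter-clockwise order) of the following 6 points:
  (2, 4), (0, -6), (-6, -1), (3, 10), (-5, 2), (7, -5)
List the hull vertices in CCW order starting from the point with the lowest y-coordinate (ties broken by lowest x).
Hull (CCW) = [(0, -6), (7, -5), (3, 10), (-5, 2), (-6, -1)]

Graham scan procedure:
  1. Find the pivot p₀ = point with lowest y (tie → lowest x): (0, -6).
  2. Sort the remaining points by polar angle around p₀.
  3. Walk through sorted points, maintaining a stack; pop the top while the last three entries make a non-left turn (cross product ≤ 0).
  4. Final stack is the convex hull in CCW order: (0, -6), (7, -5), (3, 10), (-5, 2), (-6, -1).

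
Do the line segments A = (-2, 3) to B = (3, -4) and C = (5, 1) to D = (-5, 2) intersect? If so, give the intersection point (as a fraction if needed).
Yes; intersection at (-1, 8/5) (t = 1/5 on AB, s = 3/5 on CD)

Parametrize AB as A + t(B − A) = (-2 + 5 t, 3 + -7 t) and CD as C + s(D − C) = (5 + -10 s, 1 + 1 s). Solve the linear system for (t, s). Determinant = 65 ≠ 0, so a unique intersection of the containing lines exists. Solution: t = 1/5, s = 3/5 — both in [0, 1], so the segments cross. Intersection point: (-1, 8/5).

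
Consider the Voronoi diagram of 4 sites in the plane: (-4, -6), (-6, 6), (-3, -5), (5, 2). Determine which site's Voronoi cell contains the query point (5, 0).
Nearest site = (5, 2)

The Voronoi cell of site s contains exactly those query points closer to s than to any other site. Compute squared distances from q = (5, 0) to each site:
  (5 − 5)² + (2 − 0)² = 4
  (-3 − 5)² + (-5 − 0)² = 89
  (-4 − 5)² + (-6 − 0)² = 117
  (-6 − 5)² + (6 − 0)² = 157
Minimum is attained by (5, 2), so q lies in its Voronoi cell.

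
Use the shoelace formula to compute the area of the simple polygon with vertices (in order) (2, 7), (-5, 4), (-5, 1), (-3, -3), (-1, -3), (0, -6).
Area = 50

Shoelace formula: Area = (1/2) |Σ_i (x_i · y_{i+1} − x_{i+1} · y_i)| (indices mod n). Compute each cross term:
  (2)(4) − (-5)(7) = 43
  (-5)(1) − (-5)(4) = 15
  (-5)(-3) − (-3)(1) = 18
  (-3)(-3) − (-1)(-3) = 6
  (-1)(-6) − (0)(-3) = 6
  (0)(7) − (2)(-6) = 12
Sum = 100, so (signed) Area = 100/2 = 50, |Area| = 50.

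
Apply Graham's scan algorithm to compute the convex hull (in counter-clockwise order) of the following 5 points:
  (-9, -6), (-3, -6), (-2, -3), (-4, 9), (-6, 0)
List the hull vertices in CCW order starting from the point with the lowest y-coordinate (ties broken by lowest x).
Hull (CCW) = [(-9, -6), (-3, -6), (-2, -3), (-4, 9)]

Graham scan procedure:
  1. Find the pivot p₀ = point with lowest y (tie → lowest x): (-9, -6).
  2. Sort the remaining points by polar angle around p₀.
  3. Walk through sorted points, maintaining a stack; pop the top while the last three entries make a non-left turn (cross product ≤ 0).
  4. Final stack is the convex hull in CCW order: (-9, -6), (-3, -6), (-2, -3), (-4, 9).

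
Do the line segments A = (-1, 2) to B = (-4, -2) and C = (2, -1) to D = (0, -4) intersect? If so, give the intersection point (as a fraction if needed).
No (intersection of containing lines falls outside at least one segment)

Parametrize and solve: t = -15, s = -21. At least one of these is outside [0, 1], so the segments do not intersect.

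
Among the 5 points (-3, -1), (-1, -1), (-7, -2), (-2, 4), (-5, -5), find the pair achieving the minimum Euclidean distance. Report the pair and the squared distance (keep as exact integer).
Pair = ((-3, -1), (-1, -1)); squared distance = 4

Compute all C(5, 2) = 10 pairwise squared distances (x_i − x_j)² + (y_i − y_j)². The minimum is 4, attained by the pair ((-3, -1), (-1, -1)).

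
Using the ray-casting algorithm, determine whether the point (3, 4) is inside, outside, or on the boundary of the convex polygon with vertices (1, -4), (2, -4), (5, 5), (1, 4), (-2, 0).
The point (3, 4) lies strictly inside the polygon

Cast a horizontal ray to the right from the query point and count how many polygon edges it crosses (each edge strictly once or zero times, handled with the usual half-open convention). 
Parity of crossings → odd ⇒ inside.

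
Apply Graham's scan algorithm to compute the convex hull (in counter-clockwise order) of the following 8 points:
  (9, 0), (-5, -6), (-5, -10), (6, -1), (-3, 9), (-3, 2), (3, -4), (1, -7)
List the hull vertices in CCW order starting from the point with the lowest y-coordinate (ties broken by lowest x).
Hull (CCW) = [(-5, -10), (1, -7), (9, 0), (-3, 9), (-5, -6)]

Graham scan procedure:
  1. Find the pivot p₀ = point with lowest y (tie → lowest x): (-5, -10).
  2. Sort the remaining points by polar angle around p₀.
  3. Walk through sorted points, maintaining a stack; pop the top while the last three entries make a non-left turn (cross product ≤ 0).
  4. Final stack is the convex hull in CCW order: (-5, -10), (1, -7), (9, 0), (-3, 9), (-5, -6).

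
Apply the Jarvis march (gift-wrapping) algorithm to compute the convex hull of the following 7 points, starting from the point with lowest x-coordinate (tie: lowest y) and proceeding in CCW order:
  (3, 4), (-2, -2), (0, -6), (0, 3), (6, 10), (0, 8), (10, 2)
Hull (CCW) = [(-2, -2), (0, -6), (10, 2), (6, 10), (0, 8)]

Jarvis march: at each step, from the current hull vertex p, select the next vertex q as the point such that every other point lies strictly to the left of (or on) the directed line p → q. (Equivalently: for every other point r, the cross product (q − p) × (r − p) ≥ 0.)
Starting point (lowest x, tie lowest y): (-2, -2). Wrap until returning to start. Resulting hull: (-2, -2), (0, -6), (10, 2), (6, 10), (0, 8).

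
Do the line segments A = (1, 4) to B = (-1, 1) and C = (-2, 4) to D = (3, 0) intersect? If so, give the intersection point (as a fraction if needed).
Yes; intersection at (-1/23, 56/23) (t = 12/23 on AB, s = 9/23 on CD)

Parametrize AB as A + t(B − A) = (1 + -2 t, 4 + -3 t) and CD as C + s(D − C) = (-2 + 5 s, 4 + -4 s). Solve the linear system for (t, s). Determinant = -23 ≠ 0, so a unique intersection of the containing lines exists. Solution: t = 12/23, s = 9/23 — both in [0, 1], so the segments cross. Intersection point: (-1/23, 56/23).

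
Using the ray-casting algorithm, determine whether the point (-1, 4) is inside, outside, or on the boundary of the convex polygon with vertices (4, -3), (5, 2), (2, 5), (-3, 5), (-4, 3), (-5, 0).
The point (-1, 4) lies strictly inside the polygon

Cast a horizontal ray to the right from the query point and count how many polygon edges it crosses (each edge strictly once or zero times, handled with the usual half-open convention). 
Parity of crossings → odd ⇒ inside.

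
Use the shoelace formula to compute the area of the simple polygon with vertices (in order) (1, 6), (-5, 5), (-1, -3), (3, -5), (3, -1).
Area = 50

Shoelace formula: Area = (1/2) |Σ_i (x_i · y_{i+1} − x_{i+1} · y_i)| (indices mod n). Compute each cross term:
  (1)(5) − (-5)(6) = 35
  (-5)(-3) − (-1)(5) = 20
  (-1)(-5) − (3)(-3) = 14
  (3)(-1) − (3)(-5) = 12
  (3)(6) − (1)(-1) = 19
Sum = 100, so (signed) Area = 100/2 = 50, |Area| = 50.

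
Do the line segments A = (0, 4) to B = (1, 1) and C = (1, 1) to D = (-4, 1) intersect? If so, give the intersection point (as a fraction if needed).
Yes; intersection at (1, 1) (t = 1 on AB, s = 0 on CD)

Parametrize AB as A + t(B − A) = (0 + 1 t, 4 + -3 t) and CD as C + s(D − C) = (1 + -5 s, 1 + 0 s). Solve the linear system for (t, s). Determinant = 15 ≠ 0, so a unique intersection of the containing lines exists. Solution: t = 1, s = 0 — both in [0, 1], so the segments cross. Intersection point: (1, 1).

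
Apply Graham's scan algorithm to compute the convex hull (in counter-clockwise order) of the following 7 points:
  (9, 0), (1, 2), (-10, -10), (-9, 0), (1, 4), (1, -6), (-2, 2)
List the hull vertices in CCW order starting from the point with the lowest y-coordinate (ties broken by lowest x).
Hull (CCW) = [(-10, -10), (1, -6), (9, 0), (1, 4), (-9, 0)]

Graham scan procedure:
  1. Find the pivot p₀ = point with lowest y (tie → lowest x): (-10, -10).
  2. Sort the remaining points by polar angle around p₀.
  3. Walk through sorted points, maintaining a stack; pop the top while the last three entries make a non-left turn (cross product ≤ 0).
  4. Final stack is the convex hull in CCW order: (-10, -10), (1, -6), (9, 0), (1, 4), (-9, 0).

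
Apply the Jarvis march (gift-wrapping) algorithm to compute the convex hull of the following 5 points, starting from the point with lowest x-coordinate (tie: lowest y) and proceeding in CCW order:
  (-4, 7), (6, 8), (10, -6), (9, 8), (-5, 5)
Hull (CCW) = [(-5, 5), (10, -6), (9, 8), (6, 8), (-4, 7)]

Jarvis march: at each step, from the current hull vertex p, select the next vertex q as the point such that every other point lies strictly to the left of (or on) the directed line p → q. (Equivalently: for every other point r, the cross product (q − p) × (r − p) ≥ 0.)
Starting point (lowest x, tie lowest y): (-5, 5). Wrap until returning to start. Resulting hull: (-5, 5), (10, -6), (9, 8), (6, 8), (-4, 7).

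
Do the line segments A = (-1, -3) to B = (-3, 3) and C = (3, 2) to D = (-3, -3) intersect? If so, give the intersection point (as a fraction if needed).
Yes; intersection at (-33/23, -39/23) (t = 5/23 on AB, s = 17/23 on CD)

Parametrize AB as A + t(B − A) = (-1 + -2 t, -3 + 6 t) and CD as C + s(D − C) = (3 + -6 s, 2 + -5 s). Solve the linear system for (t, s). Determinant = -46 ≠ 0, so a unique intersection of the containing lines exists. Solution: t = 5/23, s = 17/23 — both in [0, 1], so the segments cross. Intersection point: (-33/23, -39/23).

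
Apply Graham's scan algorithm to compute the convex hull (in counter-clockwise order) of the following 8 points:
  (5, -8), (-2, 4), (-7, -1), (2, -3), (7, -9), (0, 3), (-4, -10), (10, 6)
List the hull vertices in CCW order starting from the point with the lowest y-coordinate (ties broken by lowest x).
Hull (CCW) = [(-4, -10), (7, -9), (10, 6), (-2, 4), (-7, -1)]

Graham scan procedure:
  1. Find the pivot p₀ = point with lowest y (tie → lowest x): (-4, -10).
  2. Sort the remaining points by polar angle around p₀.
  3. Walk through sorted points, maintaining a stack; pop the top while the last three entries make a non-left turn (cross product ≤ 0).
  4. Final stack is the convex hull in CCW order: (-4, -10), (7, -9), (10, 6), (-2, 4), (-7, -1).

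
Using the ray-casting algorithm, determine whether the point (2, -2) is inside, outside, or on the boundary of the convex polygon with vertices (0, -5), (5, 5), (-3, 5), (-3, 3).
The point (2, -2) lies strictly outside the polygon

Cast a horizontal ray to the right from the query point and count how many polygon edges it crosses (each edge strictly once or zero times, handled with the usual half-open convention). 
Parity of crossings → even ⇒ outside.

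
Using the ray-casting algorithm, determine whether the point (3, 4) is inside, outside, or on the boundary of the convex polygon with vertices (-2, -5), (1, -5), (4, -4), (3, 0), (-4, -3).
The point (3, 4) lies strictly outside the polygon

Cast a horizontal ray to the right from the query point and count how many polygon edges it crosses (each edge strictly once or zero times, handled with the usual half-open convention). 
Parity of crossings → even ⇒ outside.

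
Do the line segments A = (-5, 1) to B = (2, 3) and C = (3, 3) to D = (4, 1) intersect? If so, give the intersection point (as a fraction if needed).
No (intersection of containing lines falls outside at least one segment)

Parametrize and solve: t = 9/8, s = -1/8. At least one of these is outside [0, 1], so the segments do not intersect.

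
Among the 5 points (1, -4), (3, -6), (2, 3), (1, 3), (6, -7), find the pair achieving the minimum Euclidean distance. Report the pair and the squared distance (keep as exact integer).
Pair = ((2, 3), (1, 3)); squared distance = 1

Compute all C(5, 2) = 10 pairwise squared distances (x_i − x_j)² + (y_i − y_j)². The minimum is 1, attained by the pair ((2, 3), (1, 3)).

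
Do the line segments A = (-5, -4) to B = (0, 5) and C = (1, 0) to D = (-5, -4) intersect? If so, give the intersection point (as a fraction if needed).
Yes; intersection at (-5, -4) (t = 0 on AB, s = 1 on CD)

Parametrize AB as A + t(B − A) = (-5 + 5 t, -4 + 9 t) and CD as C + s(D − C) = (1 + -6 s, 0 + -4 s). Solve the linear system for (t, s). Determinant = -34 ≠ 0, so a unique intersection of the containing lines exists. Solution: t = 0, s = 1 — both in [0, 1], so the segments cross. Intersection point: (-5, -4).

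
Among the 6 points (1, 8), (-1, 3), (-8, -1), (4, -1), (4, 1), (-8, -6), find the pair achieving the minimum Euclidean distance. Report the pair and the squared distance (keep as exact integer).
Pair = ((4, -1), (4, 1)); squared distance = 4

Compute all C(6, 2) = 15 pairwise squared distances (x_i − x_j)² + (y_i − y_j)². The minimum is 4, attained by the pair ((4, -1), (4, 1)).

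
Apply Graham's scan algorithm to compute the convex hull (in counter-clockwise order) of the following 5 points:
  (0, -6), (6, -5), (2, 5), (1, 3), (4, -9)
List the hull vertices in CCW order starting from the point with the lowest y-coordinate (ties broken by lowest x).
Hull (CCW) = [(4, -9), (6, -5), (2, 5), (1, 3), (0, -6)]

Graham scan procedure:
  1. Find the pivot p₀ = point with lowest y (tie → lowest x): (4, -9).
  2. Sort the remaining points by polar angle around p₀.
  3. Walk through sorted points, maintaining a stack; pop the top while the last three entries make a non-left turn (cross product ≤ 0).
  4. Final stack is the convex hull in CCW order: (4, -9), (6, -5), (2, 5), (1, 3), (0, -6).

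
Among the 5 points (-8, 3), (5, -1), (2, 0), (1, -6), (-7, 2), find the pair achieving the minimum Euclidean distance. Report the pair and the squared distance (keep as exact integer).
Pair = ((-8, 3), (-7, 2)); squared distance = 2

Compute all C(5, 2) = 10 pairwise squared distances (x_i − x_j)² + (y_i − y_j)². The minimum is 2, attained by the pair ((-8, 3), (-7, 2)).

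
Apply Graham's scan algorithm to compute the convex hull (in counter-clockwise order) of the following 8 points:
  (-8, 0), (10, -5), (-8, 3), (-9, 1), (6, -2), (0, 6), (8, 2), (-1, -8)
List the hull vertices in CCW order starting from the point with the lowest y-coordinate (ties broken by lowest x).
Hull (CCW) = [(-1, -8), (10, -5), (8, 2), (0, 6), (-8, 3), (-9, 1)]

Graham scan procedure:
  1. Find the pivot p₀ = point with lowest y (tie → lowest x): (-1, -8).
  2. Sort the remaining points by polar angle around p₀.
  3. Walk through sorted points, maintaining a stack; pop the top while the last three entries make a non-left turn (cross product ≤ 0).
  4. Final stack is the convex hull in CCW order: (-1, -8), (10, -5), (8, 2), (0, 6), (-8, 3), (-9, 1).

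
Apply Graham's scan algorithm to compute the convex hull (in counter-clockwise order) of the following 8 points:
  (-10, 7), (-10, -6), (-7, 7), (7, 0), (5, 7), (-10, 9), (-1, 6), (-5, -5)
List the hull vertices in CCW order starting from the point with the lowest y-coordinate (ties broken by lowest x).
Hull (CCW) = [(-10, -6), (-5, -5), (7, 0), (5, 7), (-10, 9)]

Graham scan procedure:
  1. Find the pivot p₀ = point with lowest y (tie → lowest x): (-10, -6).
  2. Sort the remaining points by polar angle around p₀.
  3. Walk through sorted points, maintaining a stack; pop the top while the last three entries make a non-left turn (cross product ≤ 0).
  4. Final stack is the convex hull in CCW order: (-10, -6), (-5, -5), (7, 0), (5, 7), (-10, 9).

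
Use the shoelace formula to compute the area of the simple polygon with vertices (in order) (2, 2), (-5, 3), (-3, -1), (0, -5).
Area = 55/2

Shoelace formula: Area = (1/2) |Σ_i (x_i · y_{i+1} − x_{i+1} · y_i)| (indices mod n). Compute each cross term:
  (2)(3) − (-5)(2) = 16
  (-5)(-1) − (-3)(3) = 14
  (-3)(-5) − (0)(-1) = 15
  (0)(2) − (2)(-5) = 10
Sum = 55, so (signed) Area = 55/2 = 55/2, |Area| = 55/2.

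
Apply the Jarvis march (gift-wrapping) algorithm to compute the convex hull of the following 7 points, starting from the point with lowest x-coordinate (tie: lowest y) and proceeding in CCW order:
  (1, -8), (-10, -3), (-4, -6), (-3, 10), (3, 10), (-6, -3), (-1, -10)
Hull (CCW) = [(-10, -3), (-1, -10), (1, -8), (3, 10), (-3, 10)]

Jarvis march: at each step, from the current hull vertex p, select the next vertex q as the point such that every other point lies strictly to the left of (or on) the directed line p → q. (Equivalently: for every other point r, the cross product (q − p) × (r − p) ≥ 0.)
Starting point (lowest x, tie lowest y): (-10, -3). Wrap until returning to start. Resulting hull: (-10, -3), (-1, -10), (1, -8), (3, 10), (-3, 10).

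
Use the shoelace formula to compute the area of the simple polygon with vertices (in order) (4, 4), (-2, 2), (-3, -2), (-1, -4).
Area = 24

Shoelace formula: Area = (1/2) |Σ_i (x_i · y_{i+1} − x_{i+1} · y_i)| (indices mod n). Compute each cross term:
  (4)(2) − (-2)(4) = 16
  (-2)(-2) − (-3)(2) = 10
  (-3)(-4) − (-1)(-2) = 10
  (-1)(4) − (4)(-4) = 12
Sum = 48, so (signed) Area = 48/2 = 24, |Area| = 24.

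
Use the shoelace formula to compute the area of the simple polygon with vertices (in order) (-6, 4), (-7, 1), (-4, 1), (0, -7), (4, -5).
Area = 61/2

Shoelace formula: Area = (1/2) |Σ_i (x_i · y_{i+1} − x_{i+1} · y_i)| (indices mod n). Compute each cross term:
  (-6)(1) − (-7)(4) = 22
  (-7)(1) − (-4)(1) = -3
  (-4)(-7) − (0)(1) = 28
  (0)(-5) − (4)(-7) = 28
  (4)(4) − (-6)(-5) = -14
Sum = 61, so (signed) Area = 61/2 = 61/2, |Area| = 61/2.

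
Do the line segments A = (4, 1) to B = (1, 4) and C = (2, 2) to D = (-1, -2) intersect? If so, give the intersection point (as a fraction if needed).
No (intersection of containing lines falls outside at least one segment)

Parametrize and solve: t = 11/21, s = -1/7. At least one of these is outside [0, 1], so the segments do not intersect.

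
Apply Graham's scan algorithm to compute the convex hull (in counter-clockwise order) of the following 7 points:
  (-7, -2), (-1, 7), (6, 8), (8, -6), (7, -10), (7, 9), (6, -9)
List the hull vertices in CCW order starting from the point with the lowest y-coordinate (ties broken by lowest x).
Hull (CCW) = [(7, -10), (8, -6), (7, 9), (-1, 7), (-7, -2)]

Graham scan procedure:
  1. Find the pivot p₀ = point with lowest y (tie → lowest x): (7, -10).
  2. Sort the remaining points by polar angle around p₀.
  3. Walk through sorted points, maintaining a stack; pop the top while the last three entries make a non-left turn (cross product ≤ 0).
  4. Final stack is the convex hull in CCW order: (7, -10), (8, -6), (7, 9), (-1, 7), (-7, -2).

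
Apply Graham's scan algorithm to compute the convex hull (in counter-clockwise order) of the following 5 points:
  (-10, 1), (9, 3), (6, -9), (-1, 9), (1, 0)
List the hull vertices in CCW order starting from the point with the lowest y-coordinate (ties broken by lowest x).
Hull (CCW) = [(6, -9), (9, 3), (-1, 9), (-10, 1)]

Graham scan procedure:
  1. Find the pivot p₀ = point with lowest y (tie → lowest x): (6, -9).
  2. Sort the remaining points by polar angle around p₀.
  3. Walk through sorted points, maintaining a stack; pop the top while the last three entries make a non-left turn (cross product ≤ 0).
  4. Final stack is the convex hull in CCW order: (6, -9), (9, 3), (-1, 9), (-10, 1).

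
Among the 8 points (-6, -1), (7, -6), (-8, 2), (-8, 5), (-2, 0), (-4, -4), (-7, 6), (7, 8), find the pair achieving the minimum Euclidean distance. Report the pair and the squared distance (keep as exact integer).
Pair = ((-8, 5), (-7, 6)); squared distance = 2

Compute all C(8, 2) = 28 pairwise squared distances (x_i − x_j)² + (y_i − y_j)². The minimum is 2, attained by the pair ((-8, 5), (-7, 6)).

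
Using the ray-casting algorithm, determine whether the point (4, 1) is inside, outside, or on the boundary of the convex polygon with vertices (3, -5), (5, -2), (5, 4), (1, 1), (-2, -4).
The point (4, 1) lies strictly inside the polygon

Cast a horizontal ray to the right from the query point and count how many polygon edges it crosses (each edge strictly once or zero times, handled with the usual half-open convention). 
Parity of crossings → odd ⇒ inside.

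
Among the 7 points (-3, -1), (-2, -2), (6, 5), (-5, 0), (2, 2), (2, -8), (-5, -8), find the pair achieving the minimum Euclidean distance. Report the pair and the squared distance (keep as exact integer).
Pair = ((-3, -1), (-2, -2)); squared distance = 2

Compute all C(7, 2) = 21 pairwise squared distances (x_i − x_j)² + (y_i − y_j)². The minimum is 2, attained by the pair ((-3, -1), (-2, -2)).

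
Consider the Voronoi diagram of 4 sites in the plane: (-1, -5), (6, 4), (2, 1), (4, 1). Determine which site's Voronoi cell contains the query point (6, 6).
Nearest site = (6, 4)

The Voronoi cell of site s contains exactly those query points closer to s than to any other site. Compute squared distances from q = (6, 6) to each site:
  (6 − 6)² + (4 − 6)² = 4
  (4 − 6)² + (1 − 6)² = 29
  (2 − 6)² + (1 − 6)² = 41
  (-1 − 6)² + (-5 − 6)² = 170
Minimum is attained by (6, 4), so q lies in its Voronoi cell.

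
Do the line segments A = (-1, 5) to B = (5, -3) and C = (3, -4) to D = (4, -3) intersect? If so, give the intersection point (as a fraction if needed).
No (intersection of containing lines falls outside at least one segment)

Parametrize and solve: t = 13/14, s = 11/7. At least one of these is outside [0, 1], so the segments do not intersect.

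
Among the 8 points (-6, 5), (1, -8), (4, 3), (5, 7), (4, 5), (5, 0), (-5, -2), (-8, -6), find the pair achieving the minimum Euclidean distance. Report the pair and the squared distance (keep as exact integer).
Pair = ((4, 3), (4, 5)); squared distance = 4

Compute all C(8, 2) = 28 pairwise squared distances (x_i − x_j)² + (y_i − y_j)². The minimum is 4, attained by the pair ((4, 3), (4, 5)).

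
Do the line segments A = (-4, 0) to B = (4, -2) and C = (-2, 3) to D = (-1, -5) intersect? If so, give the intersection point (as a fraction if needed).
Yes; intersection at (-48/31, -19/31) (t = 19/62 on AB, s = 14/31 on CD)

Parametrize AB as A + t(B − A) = (-4 + 8 t, 0 + -2 t) and CD as C + s(D − C) = (-2 + 1 s, 3 + -8 s). Solve the linear system for (t, s). Determinant = 62 ≠ 0, so a unique intersection of the containing lines exists. Solution: t = 19/62, s = 14/31 — both in [0, 1], so the segments cross. Intersection point: (-48/31, -19/31).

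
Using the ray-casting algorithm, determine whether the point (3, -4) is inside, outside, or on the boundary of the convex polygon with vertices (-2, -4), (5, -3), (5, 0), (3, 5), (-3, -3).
The point (3, -4) lies strictly outside the polygon

Cast a horizontal ray to the right from the query point and count how many polygon edges it crosses (each edge strictly once or zero times, handled with the usual half-open convention). 
Parity of crossings → even ⇒ outside.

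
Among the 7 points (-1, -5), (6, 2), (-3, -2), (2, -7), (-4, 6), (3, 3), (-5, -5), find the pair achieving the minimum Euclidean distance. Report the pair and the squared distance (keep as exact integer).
Pair = ((6, 2), (3, 3)); squared distance = 10

Compute all C(7, 2) = 21 pairwise squared distances (x_i − x_j)² + (y_i − y_j)². The minimum is 10, attained by the pair ((6, 2), (3, 3)).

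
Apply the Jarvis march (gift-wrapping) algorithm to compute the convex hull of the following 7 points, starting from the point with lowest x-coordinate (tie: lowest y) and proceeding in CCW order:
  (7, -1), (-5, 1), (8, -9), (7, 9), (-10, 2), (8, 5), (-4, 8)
Hull (CCW) = [(-10, 2), (8, -9), (8, 5), (7, 9), (-4, 8)]

Jarvis march: at each step, from the current hull vertex p, select the next vertex q as the point such that every other point lies strictly to the left of (or on) the directed line p → q. (Equivalently: for every other point r, the cross product (q − p) × (r − p) ≥ 0.)
Starting point (lowest x, tie lowest y): (-10, 2). Wrap until returning to start. Resulting hull: (-10, 2), (8, -9), (8, 5), (7, 9), (-4, 8).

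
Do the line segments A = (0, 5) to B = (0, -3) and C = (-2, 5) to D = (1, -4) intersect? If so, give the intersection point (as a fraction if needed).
Yes; intersection at (0, -1) (t = 3/4 on AB, s = 2/3 on CD)

Parametrize AB as A + t(B − A) = (0 + 0 t, 5 + -8 t) and CD as C + s(D − C) = (-2 + 3 s, 5 + -9 s). Solve the linear system for (t, s). Determinant = -24 ≠ 0, so a unique intersection of the containing lines exists. Solution: t = 3/4, s = 2/3 — both in [0, 1], so the segments cross. Intersection point: (0, -1).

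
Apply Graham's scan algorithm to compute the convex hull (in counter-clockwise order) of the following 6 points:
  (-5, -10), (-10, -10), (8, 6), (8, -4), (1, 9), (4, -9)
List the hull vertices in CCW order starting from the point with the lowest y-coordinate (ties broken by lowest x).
Hull (CCW) = [(-10, -10), (-5, -10), (4, -9), (8, -4), (8, 6), (1, 9)]

Graham scan procedure:
  1. Find the pivot p₀ = point with lowest y (tie → lowest x): (-10, -10).
  2. Sort the remaining points by polar angle around p₀.
  3. Walk through sorted points, maintaining a stack; pop the top while the last three entries make a non-left turn (cross product ≤ 0).
  4. Final stack is the convex hull in CCW order: (-10, -10), (-5, -10), (4, -9), (8, -4), (8, 6), (1, 9).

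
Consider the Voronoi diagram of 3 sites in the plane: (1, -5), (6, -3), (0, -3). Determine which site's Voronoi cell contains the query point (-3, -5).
Nearest site = (0, -3)

The Voronoi cell of site s contains exactly those query points closer to s than to any other site. Compute squared distances from q = (-3, -5) to each site:
  (0 − -3)² + (-3 − -5)² = 13
  (1 − -3)² + (-5 − -5)² = 16
  (6 − -3)² + (-3 − -5)² = 85
Minimum is attained by (0, -3), so q lies in its Voronoi cell.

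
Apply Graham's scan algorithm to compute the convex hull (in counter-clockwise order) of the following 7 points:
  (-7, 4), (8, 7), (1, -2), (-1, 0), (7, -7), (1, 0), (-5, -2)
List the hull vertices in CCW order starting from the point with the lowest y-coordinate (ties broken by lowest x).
Hull (CCW) = [(7, -7), (8, 7), (-7, 4), (-5, -2)]

Graham scan procedure:
  1. Find the pivot p₀ = point with lowest y (tie → lowest x): (7, -7).
  2. Sort the remaining points by polar angle around p₀.
  3. Walk through sorted points, maintaining a stack; pop the top while the last three entries make a non-left turn (cross product ≤ 0).
  4. Final stack is the convex hull in CCW order: (7, -7), (8, 7), (-7, 4), (-5, -2).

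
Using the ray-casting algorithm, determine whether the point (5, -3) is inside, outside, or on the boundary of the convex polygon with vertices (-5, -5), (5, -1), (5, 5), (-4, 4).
The point (5, -3) lies strictly outside the polygon

Cast a horizontal ray to the right from the query point and count how many polygon edges it crosses (each edge strictly once or zero times, handled with the usual half-open convention). 
Parity of crossings → even ⇒ outside.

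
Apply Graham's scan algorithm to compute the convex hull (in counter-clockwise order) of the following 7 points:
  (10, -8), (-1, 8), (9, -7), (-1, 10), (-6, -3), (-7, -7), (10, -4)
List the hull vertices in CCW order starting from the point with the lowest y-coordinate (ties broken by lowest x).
Hull (CCW) = [(10, -8), (10, -4), (-1, 10), (-6, -3), (-7, -7)]

Graham scan procedure:
  1. Find the pivot p₀ = point with lowest y (tie → lowest x): (10, -8).
  2. Sort the remaining points by polar angle around p₀.
  3. Walk through sorted points, maintaining a stack; pop the top while the last three entries make a non-left turn (cross product ≤ 0).
  4. Final stack is the convex hull in CCW order: (10, -8), (10, -4), (-1, 10), (-6, -3), (-7, -7).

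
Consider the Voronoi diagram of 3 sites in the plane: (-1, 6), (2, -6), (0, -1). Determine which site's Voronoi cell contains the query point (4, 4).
Nearest site = (-1, 6)

The Voronoi cell of site s contains exactly those query points closer to s than to any other site. Compute squared distances from q = (4, 4) to each site:
  (-1 − 4)² + (6 − 4)² = 29
  (0 − 4)² + (-1 − 4)² = 41
  (2 − 4)² + (-6 − 4)² = 104
Minimum is attained by (-1, 6), so q lies in its Voronoi cell.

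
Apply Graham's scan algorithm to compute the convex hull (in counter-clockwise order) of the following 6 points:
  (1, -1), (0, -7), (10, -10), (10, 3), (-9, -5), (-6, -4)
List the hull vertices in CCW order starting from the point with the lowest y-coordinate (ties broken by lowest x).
Hull (CCW) = [(10, -10), (10, 3), (-9, -5)]

Graham scan procedure:
  1. Find the pivot p₀ = point with lowest y (tie → lowest x): (10, -10).
  2. Sort the remaining points by polar angle around p₀.
  3. Walk through sorted points, maintaining a stack; pop the top while the last three entries make a non-left turn (cross product ≤ 0).
  4. Final stack is the convex hull in CCW order: (10, -10), (10, 3), (-9, -5).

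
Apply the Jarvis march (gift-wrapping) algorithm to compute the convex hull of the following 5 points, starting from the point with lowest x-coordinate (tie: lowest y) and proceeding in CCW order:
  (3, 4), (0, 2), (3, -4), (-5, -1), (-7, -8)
Hull (CCW) = [(-7, -8), (3, -4), (3, 4), (-5, -1)]

Jarvis march: at each step, from the current hull vertex p, select the next vertex q as the point such that every other point lies strictly to the left of (or on) the directed line p → q. (Equivalently: for every other point r, the cross product (q − p) × (r − p) ≥ 0.)
Starting point (lowest x, tie lowest y): (-7, -8). Wrap until returning to start. Resulting hull: (-7, -8), (3, -4), (3, 4), (-5, -1).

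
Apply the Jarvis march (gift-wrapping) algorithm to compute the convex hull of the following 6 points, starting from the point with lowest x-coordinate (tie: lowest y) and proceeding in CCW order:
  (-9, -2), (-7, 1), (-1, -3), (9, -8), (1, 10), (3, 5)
Hull (CCW) = [(-9, -2), (9, -8), (1, 10), (-7, 1)]

Jarvis march: at each step, from the current hull vertex p, select the next vertex q as the point such that every other point lies strictly to the left of (or on) the directed line p → q. (Equivalently: for every other point r, the cross product (q − p) × (r − p) ≥ 0.)
Starting point (lowest x, tie lowest y): (-9, -2). Wrap until returning to start. Resulting hull: (-9, -2), (9, -8), (1, 10), (-7, 1).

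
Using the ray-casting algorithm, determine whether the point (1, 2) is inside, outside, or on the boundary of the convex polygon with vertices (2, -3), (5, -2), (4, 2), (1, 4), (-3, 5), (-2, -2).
The point (1, 2) lies strictly inside the polygon

Cast a horizontal ray to the right from the query point and count how many polygon edges it crosses (each edge strictly once or zero times, handled with the usual half-open convention). 
Parity of crossings → odd ⇒ inside.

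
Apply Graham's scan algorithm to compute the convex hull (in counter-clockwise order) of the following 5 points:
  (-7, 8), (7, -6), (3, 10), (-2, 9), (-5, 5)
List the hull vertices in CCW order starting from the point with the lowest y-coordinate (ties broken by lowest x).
Hull (CCW) = [(7, -6), (3, 10), (-7, 8), (-5, 5)]

Graham scan procedure:
  1. Find the pivot p₀ = point with lowest y (tie → lowest x): (7, -6).
  2. Sort the remaining points by polar angle around p₀.
  3. Walk through sorted points, maintaining a stack; pop the top while the last three entries make a non-left turn (cross product ≤ 0).
  4. Final stack is the convex hull in CCW order: (7, -6), (3, 10), (-7, 8), (-5, 5).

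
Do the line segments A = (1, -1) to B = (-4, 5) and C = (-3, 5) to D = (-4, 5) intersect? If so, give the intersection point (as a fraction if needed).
Yes; intersection at (-4, 5) (t = 1 on AB, s = 1 on CD)

Parametrize AB as A + t(B − A) = (1 + -5 t, -1 + 6 t) and CD as C + s(D − C) = (-3 + -1 s, 5 + 0 s). Solve the linear system for (t, s). Determinant = -6 ≠ 0, so a unique intersection of the containing lines exists. Solution: t = 1, s = 1 — both in [0, 1], so the segments cross. Intersection point: (-4, 5).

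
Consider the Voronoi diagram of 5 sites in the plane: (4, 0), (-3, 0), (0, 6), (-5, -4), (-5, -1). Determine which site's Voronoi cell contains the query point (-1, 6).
Nearest site = (0, 6)

The Voronoi cell of site s contains exactly those query points closer to s than to any other site. Compute squared distances from q = (-1, 6) to each site:
  (0 − -1)² + (6 − 6)² = 1
  (-3 − -1)² + (0 − 6)² = 40
  (4 − -1)² + (0 − 6)² = 61
  (-5 − -1)² + (-1 − 6)² = 65
  (-5 − -1)² + (-4 − 6)² = 116
Minimum is attained by (0, 6), so q lies in its Voronoi cell.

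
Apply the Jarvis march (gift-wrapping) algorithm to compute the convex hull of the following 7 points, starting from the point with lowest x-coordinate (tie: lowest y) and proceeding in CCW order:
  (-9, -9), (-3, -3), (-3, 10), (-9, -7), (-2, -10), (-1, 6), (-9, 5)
Hull (CCW) = [(-9, -9), (-2, -10), (-1, 6), (-3, 10), (-9, 5)]

Jarvis march: at each step, from the current hull vertex p, select the next vertex q as the point such that every other point lies strictly to the left of (or on) the directed line p → q. (Equivalently: for every other point r, the cross product (q − p) × (r − p) ≥ 0.)
Starting point (lowest x, tie lowest y): (-9, -9). Wrap until returning to start. Resulting hull: (-9, -9), (-2, -10), (-1, 6), (-3, 10), (-9, 5).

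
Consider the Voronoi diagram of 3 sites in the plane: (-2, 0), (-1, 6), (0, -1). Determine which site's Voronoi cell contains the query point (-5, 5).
Nearest site = (-1, 6)

The Voronoi cell of site s contains exactly those query points closer to s than to any other site. Compute squared distances from q = (-5, 5) to each site:
  (-1 − -5)² + (6 − 5)² = 17
  (-2 − -5)² + (0 − 5)² = 34
  (0 − -5)² + (-1 − 5)² = 61
Minimum is attained by (-1, 6), so q lies in its Voronoi cell.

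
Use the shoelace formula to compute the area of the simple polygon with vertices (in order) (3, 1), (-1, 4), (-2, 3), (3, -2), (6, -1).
Area = 31/2

Shoelace formula: Area = (1/2) |Σ_i (x_i · y_{i+1} − x_{i+1} · y_i)| (indices mod n). Compute each cross term:
  (3)(4) − (-1)(1) = 13
  (-1)(3) − (-2)(4) = 5
  (-2)(-2) − (3)(3) = -5
  (3)(-1) − (6)(-2) = 9
  (6)(1) − (3)(-1) = 9
Sum = 31, so (signed) Area = 31/2 = 31/2, |Area| = 31/2.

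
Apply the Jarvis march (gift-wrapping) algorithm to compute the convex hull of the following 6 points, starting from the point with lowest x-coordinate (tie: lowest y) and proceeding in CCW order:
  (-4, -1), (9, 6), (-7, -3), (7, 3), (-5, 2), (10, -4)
Hull (CCW) = [(-7, -3), (10, -4), (9, 6), (-5, 2)]

Jarvis march: at each step, from the current hull vertex p, select the next vertex q as the point such that every other point lies strictly to the left of (or on) the directed line p → q. (Equivalently: for every other point r, the cross product (q − p) × (r − p) ≥ 0.)
Starting point (lowest x, tie lowest y): (-7, -3). Wrap until returning to start. Resulting hull: (-7, -3), (10, -4), (9, 6), (-5, 2).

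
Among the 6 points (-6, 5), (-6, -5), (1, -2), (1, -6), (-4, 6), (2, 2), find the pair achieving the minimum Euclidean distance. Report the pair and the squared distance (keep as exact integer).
Pair = ((-6, 5), (-4, 6)); squared distance = 5

Compute all C(6, 2) = 15 pairwise squared distances (x_i − x_j)² + (y_i − y_j)². The minimum is 5, attained by the pair ((-6, 5), (-4, 6)).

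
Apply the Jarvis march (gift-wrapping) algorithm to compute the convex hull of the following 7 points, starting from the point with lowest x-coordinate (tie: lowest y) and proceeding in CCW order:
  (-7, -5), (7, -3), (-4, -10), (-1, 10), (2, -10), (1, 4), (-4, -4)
Hull (CCW) = [(-7, -5), (-4, -10), (2, -10), (7, -3), (-1, 10)]

Jarvis march: at each step, from the current hull vertex p, select the next vertex q as the point such that every other point lies strictly to the left of (or on) the directed line p → q. (Equivalently: for every other point r, the cross product (q − p) × (r − p) ≥ 0.)
Starting point (lowest x, tie lowest y): (-7, -5). Wrap until returning to start. Resulting hull: (-7, -5), (-4, -10), (2, -10), (7, -3), (-1, 10).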